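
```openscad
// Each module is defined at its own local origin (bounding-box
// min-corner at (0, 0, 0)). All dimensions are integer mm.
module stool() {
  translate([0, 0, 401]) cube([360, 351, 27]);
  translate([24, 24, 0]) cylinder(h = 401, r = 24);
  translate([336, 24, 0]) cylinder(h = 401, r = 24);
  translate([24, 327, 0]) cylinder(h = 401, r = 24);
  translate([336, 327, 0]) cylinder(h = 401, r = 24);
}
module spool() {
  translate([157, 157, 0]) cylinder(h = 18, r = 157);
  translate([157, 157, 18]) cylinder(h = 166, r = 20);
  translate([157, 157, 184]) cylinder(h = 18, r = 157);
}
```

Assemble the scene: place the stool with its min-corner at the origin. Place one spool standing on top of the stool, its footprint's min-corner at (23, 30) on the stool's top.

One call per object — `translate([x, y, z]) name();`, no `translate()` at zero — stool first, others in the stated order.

stool();
translate([23, 30, 428]) spool();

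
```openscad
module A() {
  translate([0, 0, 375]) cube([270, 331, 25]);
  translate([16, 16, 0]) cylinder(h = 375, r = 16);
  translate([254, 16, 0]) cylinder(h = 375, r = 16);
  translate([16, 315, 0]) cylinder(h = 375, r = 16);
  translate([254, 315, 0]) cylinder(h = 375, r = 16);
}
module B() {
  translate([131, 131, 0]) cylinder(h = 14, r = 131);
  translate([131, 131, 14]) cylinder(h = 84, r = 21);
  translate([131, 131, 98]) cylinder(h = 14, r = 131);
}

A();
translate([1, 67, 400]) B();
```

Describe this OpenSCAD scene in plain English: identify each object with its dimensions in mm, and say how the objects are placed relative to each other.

A is a four-legged stool. The seat is 270×331 mm, 25 mm thick, top at z = 400 mm. It stands on four round legs, each 32 mm in diameter, from z = 0 to the seat underside, each leg's axis is inset half a diameter from the nearest pair of seat edges (so the leg's bounding box is flush with the corner).

B is a spool: two coaxial disc flanges of radius 131 mm and thickness 14 mm, joined by a core cylinder of radius 21 mm and height 84 mm. The lower flange rests on z = 0 and the three cylinders share a vertical axis.

The spool is on top of the stool.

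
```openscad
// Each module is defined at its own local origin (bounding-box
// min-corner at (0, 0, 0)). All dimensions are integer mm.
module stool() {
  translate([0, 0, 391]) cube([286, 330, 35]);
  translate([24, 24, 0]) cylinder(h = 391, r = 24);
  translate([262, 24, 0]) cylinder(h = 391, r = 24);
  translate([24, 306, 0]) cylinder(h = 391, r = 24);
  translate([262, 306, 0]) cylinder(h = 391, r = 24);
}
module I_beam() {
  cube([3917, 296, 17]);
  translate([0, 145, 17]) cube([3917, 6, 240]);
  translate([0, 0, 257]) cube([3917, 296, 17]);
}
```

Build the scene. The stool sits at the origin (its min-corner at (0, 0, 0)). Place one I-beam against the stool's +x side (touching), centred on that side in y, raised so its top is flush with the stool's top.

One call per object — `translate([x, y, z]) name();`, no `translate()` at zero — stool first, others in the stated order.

stool();
translate([286, 17, 152]) I_beam();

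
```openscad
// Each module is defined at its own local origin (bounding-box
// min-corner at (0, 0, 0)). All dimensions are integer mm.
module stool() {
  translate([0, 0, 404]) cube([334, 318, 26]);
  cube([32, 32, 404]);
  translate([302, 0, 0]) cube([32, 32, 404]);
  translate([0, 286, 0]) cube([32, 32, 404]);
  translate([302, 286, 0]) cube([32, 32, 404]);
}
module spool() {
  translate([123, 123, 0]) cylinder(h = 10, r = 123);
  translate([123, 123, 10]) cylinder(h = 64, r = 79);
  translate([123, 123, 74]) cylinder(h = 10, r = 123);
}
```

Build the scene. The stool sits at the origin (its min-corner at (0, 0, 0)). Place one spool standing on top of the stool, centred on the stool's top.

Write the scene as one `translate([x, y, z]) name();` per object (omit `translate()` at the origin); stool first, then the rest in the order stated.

stool();
translate([44, 36, 430]) spool();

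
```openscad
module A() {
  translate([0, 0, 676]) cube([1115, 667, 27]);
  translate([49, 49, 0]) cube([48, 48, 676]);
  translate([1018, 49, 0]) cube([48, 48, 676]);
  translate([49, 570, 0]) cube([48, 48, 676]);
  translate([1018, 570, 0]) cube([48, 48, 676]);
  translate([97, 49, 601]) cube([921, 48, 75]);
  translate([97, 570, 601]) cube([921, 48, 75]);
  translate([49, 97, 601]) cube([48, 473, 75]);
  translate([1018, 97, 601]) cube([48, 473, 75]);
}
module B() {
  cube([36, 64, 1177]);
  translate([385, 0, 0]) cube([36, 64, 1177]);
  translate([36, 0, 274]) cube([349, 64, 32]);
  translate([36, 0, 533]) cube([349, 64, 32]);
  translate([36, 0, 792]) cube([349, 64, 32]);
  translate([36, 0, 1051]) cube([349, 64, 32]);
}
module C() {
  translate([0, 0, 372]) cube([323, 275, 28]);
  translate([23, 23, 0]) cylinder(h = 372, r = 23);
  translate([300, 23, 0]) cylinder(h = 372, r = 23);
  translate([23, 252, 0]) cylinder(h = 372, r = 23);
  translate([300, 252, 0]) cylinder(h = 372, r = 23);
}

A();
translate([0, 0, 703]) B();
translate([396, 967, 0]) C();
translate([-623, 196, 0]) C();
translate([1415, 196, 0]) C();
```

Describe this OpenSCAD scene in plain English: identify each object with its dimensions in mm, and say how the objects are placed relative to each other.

A is a table: top 1115 mm (x) × 667 mm (y), 27 mm thick, upper face at z = 703 mm, on four 48×48 mm square legs, each inset 49 mm from the nearest pair of top edges, running from z = 0 to the bottom of the top. Four apron rails, 48 mm thick and 75 mm tall, run between adjacent legs with their top edges flush with the underside of the top and their outer faces flush with the legs' outer faces.

B is a wooden ladder with two side rails of 36×64 mm section and 1177 mm height, set 421 mm apart overall. Between them run 4 rectangular rungs (64 mm deep, 32 mm thick), front faces flush with the rails' −y face. The bottom of the first rung is 274 mm above the floor and each subsequent rung is 259 mm higher than the one below.

C is a simple wooden stool: a rectangular seat 323 mm (x) by 275 mm (y), 28 mm thick, top face at z = 400 mm, on four round legs, each 46 mm in diameter. The legs rest on z = 0, each leg's axis is inset half a diameter from the nearest pair of seat edges (so the leg's bounding box is flush with the corner).

The ladder is on top of the table. Three stools sit around the table at the +y, −x, +x sides.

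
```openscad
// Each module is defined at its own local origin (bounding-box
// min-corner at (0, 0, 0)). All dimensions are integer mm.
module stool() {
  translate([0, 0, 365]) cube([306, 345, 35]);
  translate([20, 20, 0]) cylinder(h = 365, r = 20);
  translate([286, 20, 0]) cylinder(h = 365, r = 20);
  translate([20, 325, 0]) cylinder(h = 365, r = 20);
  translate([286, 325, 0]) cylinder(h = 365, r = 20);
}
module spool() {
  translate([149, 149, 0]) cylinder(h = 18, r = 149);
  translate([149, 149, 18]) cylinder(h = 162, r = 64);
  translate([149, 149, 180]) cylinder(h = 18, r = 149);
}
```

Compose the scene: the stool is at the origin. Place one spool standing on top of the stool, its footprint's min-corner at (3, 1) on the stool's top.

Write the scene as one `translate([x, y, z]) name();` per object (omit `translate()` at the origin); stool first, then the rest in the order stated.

stool();
translate([3, 1, 400]) spool();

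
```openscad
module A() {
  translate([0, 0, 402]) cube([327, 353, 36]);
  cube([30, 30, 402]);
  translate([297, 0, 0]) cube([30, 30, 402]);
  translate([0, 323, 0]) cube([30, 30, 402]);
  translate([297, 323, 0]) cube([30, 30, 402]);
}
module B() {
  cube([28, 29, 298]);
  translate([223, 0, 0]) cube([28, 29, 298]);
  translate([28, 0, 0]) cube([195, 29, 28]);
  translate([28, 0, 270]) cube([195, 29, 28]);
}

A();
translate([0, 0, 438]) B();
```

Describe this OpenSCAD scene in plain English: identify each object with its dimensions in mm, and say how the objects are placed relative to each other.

A is a four-legged stool. The seat is 327×353 mm, 36 mm thick, top at z = 438 mm. It stands on four square legs, each 30×30 mm in cross-section, from z = 0 to the seat underside, each flush with a corner of the seat.

B is a rectangular picture frame lying in the x–z plane (depth along y). The opening is 195 mm wide (x) by 242 mm tall (z), surrounded by a border 28 mm wide on all four sides. The frame is 29 mm deep and is made of two full-height vertical stiles with two horizontal rails fitted between them.

The picture frame is on top of the stool.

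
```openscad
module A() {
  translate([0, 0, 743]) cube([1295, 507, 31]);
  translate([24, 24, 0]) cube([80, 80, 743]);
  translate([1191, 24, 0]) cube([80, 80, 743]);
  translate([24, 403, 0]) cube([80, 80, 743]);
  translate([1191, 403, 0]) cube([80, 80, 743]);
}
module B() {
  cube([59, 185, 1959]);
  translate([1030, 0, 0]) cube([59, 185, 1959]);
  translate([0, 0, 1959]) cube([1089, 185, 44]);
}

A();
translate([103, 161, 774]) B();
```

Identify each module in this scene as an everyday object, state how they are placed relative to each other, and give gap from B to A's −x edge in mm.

The door frame's min-x is at 103; the table's min-x is 0; gap = 103 mm.

A is a table. B is a door frame. The door frame is on top of the table, centred. The gap from the door frame to the table's −x edge is 103 mm.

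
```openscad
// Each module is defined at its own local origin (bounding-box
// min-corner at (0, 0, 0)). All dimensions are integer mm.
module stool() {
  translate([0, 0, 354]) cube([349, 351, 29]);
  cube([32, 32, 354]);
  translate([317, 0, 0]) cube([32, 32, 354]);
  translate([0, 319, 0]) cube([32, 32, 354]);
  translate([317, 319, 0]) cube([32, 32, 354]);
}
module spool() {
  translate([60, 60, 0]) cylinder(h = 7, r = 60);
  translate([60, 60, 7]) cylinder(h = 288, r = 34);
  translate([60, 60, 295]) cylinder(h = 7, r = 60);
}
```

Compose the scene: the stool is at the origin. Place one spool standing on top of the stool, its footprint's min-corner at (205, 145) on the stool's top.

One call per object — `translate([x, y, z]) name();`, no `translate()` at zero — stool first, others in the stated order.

stool();
translate([205, 145, 383]) spool();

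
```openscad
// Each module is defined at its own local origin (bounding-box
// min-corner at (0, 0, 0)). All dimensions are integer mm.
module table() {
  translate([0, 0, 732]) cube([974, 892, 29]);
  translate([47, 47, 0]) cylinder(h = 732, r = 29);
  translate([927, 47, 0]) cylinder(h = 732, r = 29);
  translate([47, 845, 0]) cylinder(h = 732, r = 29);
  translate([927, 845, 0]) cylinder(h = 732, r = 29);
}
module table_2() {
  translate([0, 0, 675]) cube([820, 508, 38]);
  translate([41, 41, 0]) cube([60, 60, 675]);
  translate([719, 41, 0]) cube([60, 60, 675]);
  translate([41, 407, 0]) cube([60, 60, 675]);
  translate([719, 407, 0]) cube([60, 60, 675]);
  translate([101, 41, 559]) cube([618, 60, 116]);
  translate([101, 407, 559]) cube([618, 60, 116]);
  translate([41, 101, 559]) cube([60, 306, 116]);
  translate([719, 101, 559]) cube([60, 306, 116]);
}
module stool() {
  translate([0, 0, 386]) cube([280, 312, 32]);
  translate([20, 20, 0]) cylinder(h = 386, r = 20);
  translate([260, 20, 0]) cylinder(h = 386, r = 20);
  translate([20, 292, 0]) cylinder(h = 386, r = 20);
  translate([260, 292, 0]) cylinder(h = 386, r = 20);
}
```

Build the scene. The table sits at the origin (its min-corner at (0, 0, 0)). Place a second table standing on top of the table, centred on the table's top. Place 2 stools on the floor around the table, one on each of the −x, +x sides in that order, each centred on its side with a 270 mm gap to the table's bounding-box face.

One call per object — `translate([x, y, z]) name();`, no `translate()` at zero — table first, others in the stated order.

table();
translate([77, 192, 761]) table_2();
translate([-550, 290, 0]) stool();
translate([1244, 290, 0]) stool();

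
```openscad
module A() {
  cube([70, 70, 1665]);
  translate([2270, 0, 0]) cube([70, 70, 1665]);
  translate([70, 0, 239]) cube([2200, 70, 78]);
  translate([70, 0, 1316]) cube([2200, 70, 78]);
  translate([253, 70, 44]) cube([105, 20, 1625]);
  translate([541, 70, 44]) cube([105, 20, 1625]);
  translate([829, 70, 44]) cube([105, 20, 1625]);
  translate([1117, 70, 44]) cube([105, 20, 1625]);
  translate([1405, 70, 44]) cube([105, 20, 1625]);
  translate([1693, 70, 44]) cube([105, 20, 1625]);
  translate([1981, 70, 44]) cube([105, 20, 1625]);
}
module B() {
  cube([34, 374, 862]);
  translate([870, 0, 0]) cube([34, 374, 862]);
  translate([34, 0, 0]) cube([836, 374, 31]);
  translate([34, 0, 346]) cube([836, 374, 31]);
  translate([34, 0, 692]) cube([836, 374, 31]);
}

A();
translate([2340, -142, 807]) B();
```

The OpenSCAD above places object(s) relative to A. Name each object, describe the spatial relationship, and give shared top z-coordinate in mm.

A is a fence section. B is a bookshelf. The bookshelf is beside the fence section with their tops flush at z = 1669. The shared top z-coordinate is 1669 mm.

Both tops at z = 1669 mm.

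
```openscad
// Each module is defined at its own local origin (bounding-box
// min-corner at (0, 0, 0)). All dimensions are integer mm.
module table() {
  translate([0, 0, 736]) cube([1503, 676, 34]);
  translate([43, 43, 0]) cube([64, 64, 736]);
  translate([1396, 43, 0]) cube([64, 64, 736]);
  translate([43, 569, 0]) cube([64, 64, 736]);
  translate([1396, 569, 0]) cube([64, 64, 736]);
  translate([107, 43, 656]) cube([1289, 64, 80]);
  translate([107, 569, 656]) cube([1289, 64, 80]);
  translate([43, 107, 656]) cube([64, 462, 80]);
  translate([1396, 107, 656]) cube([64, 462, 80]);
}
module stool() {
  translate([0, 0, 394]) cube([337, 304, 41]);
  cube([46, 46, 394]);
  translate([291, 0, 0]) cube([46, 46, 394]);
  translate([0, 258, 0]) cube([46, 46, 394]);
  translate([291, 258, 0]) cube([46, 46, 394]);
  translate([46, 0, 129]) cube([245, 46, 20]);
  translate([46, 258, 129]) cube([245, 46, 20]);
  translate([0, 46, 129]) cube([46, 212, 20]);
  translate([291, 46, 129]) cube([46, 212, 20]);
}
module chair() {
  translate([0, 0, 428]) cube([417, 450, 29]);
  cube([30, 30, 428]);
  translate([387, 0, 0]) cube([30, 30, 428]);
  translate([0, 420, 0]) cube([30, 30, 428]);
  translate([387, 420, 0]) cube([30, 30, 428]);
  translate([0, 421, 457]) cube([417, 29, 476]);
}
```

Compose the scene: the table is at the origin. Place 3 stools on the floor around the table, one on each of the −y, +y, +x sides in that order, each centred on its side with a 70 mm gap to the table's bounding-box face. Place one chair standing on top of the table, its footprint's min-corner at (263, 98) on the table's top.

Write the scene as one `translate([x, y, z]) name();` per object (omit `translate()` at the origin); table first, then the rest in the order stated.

table();
translate([583, -374, 0]) stool();
translate([583, 746, 0]) stool();
translate([1573, 186, 0]) stool();
translate([263, 98, 770]) chair();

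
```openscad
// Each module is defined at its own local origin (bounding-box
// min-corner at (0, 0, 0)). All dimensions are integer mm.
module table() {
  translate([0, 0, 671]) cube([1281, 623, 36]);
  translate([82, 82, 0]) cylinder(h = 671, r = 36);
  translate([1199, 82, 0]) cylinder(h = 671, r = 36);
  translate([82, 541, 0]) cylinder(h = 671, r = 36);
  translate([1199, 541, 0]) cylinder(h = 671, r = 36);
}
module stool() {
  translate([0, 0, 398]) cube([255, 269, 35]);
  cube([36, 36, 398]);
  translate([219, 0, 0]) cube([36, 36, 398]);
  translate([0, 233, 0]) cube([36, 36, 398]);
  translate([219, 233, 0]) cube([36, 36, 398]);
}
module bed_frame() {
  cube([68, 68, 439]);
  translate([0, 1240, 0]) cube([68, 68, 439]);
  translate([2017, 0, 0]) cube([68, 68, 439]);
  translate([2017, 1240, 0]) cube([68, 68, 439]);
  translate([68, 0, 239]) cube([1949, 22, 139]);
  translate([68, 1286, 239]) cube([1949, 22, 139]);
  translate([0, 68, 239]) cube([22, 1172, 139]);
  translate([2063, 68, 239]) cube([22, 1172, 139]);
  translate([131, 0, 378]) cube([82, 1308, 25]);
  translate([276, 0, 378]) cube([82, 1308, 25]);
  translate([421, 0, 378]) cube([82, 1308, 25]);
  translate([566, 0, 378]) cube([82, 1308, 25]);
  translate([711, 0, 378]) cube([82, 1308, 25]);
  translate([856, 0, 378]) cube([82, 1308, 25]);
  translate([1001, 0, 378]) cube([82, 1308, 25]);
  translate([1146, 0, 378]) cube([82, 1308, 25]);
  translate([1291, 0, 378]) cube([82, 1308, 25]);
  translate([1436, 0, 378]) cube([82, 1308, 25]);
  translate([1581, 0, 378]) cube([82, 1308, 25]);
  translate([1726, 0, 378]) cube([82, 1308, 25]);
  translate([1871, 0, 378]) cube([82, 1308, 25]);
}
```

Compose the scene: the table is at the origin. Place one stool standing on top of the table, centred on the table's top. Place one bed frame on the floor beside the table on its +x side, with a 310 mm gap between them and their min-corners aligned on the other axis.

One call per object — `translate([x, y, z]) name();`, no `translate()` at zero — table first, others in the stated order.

table();
translate([513, 177, 707]) stool();
translate([1591, 0, 0]) bed_frame();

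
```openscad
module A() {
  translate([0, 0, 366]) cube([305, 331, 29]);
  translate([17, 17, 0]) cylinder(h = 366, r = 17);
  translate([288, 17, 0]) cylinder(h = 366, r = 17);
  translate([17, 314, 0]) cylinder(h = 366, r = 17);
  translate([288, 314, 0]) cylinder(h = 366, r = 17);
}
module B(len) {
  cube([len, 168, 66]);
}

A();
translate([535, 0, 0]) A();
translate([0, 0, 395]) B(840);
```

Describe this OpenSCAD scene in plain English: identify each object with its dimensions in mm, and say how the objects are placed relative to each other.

A is a four-legged stool. The seat is a 305×331×29 mm slab whose top surface is at z = 395 mm; four round legs, each 34 mm in diameter, run from the floor (z = 0) to the underside of the seat, each leg's axis is inset half a diameter from the nearest pair of seat edges (so the leg's bounding box is flush with the corner).

B is a rectangular beam 840 mm long (x), 168 mm deep (y), 66 mm thick (z).

The beam spans the tops of two stools placed 230 mm apart, resting at z = 395 mm.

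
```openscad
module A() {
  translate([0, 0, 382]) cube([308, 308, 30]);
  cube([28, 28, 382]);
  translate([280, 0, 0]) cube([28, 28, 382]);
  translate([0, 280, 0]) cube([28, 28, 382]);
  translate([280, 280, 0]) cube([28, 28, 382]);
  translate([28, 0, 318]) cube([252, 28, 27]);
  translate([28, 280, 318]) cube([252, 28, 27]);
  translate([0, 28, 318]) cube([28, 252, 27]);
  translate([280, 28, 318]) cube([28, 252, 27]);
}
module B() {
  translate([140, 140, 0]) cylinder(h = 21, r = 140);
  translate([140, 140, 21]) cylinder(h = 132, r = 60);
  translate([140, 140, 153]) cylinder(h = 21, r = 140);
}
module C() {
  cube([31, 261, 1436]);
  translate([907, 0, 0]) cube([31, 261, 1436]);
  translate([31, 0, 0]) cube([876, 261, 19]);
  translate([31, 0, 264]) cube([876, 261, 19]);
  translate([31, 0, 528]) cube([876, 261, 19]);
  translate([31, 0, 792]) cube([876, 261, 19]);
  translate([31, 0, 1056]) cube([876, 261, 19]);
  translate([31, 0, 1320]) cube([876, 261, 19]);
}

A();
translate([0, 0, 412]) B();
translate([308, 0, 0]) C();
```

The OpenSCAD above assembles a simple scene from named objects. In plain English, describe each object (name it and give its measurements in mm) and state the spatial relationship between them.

A is a four-legged stool. The seat is 308×308 mm, 30 mm thick, top at z = 412 mm. It stands on four square legs, each 28×28 mm in cross-section, from z = 0 to the seat underside, each flush with a corner of the seat. Four stretchers, 28 mm wide and 27 mm tall, connect adjacent legs with their undersides at z = 318 mm, each running between the inner faces of the legs it joins and aligned with the legs' outer faces on the other axis.

B is a spool: two coaxial disc flanges of radius 140 mm and thickness 21 mm, joined by a core cylinder of radius 60 mm and height 132 mm. The lower flange rests on z = 0 and the three cylinders share a vertical axis.

C is a bookshelf 938 mm wide overall, 261 mm deep and 1436 mm tall. The two sides are 31 mm thick vertical panels. 6 horizontal shelves of 19 mm thickness span between the inner faces of the sides; the lowest shelf sits on the floor and shelves are stacked with a clear vertical gap of 245 mm between each pair.

The spool is on top of the stool. The bookshelf is against the stool's +x side, with their −y faces flush.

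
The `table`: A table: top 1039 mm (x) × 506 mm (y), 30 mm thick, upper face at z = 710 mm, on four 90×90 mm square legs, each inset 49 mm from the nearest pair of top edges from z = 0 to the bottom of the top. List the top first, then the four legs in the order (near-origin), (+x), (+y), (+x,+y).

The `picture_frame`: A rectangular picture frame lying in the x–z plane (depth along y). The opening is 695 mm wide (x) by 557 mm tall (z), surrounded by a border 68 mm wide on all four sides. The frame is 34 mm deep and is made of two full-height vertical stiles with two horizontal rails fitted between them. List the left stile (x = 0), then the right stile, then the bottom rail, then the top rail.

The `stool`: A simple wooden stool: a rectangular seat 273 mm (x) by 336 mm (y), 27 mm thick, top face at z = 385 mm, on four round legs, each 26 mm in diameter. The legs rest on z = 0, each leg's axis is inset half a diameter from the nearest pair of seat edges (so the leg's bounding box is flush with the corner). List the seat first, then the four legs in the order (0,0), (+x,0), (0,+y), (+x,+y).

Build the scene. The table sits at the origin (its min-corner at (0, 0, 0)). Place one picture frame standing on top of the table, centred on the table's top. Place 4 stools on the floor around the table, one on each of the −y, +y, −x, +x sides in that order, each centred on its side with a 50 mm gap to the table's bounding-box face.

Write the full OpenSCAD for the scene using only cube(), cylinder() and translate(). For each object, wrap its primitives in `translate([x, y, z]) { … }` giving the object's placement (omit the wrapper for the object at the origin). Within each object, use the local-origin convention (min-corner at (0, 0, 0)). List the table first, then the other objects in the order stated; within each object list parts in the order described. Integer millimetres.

translate([0, 0, 680]) cube([1039, 506, 30]);
translate([49, 49, 0]) cube([90, 90, 680]);
translate([900, 49, 0]) cube([90, 90, 680]);
translate([49, 367, 0]) cube([90, 90, 680]);
translate([900, 367, 0]) cube([90, 90, 680]);
translate([104, 236, 710]) {
  cube([68, 34, 693]);
  translate([763, 0, 0]) cube([68, 34, 693]);
  translate([68, 0, 0]) cube([695, 34, 68]);
  translate([68, 0, 625]) cube([695, 34, 68]);
}
translate([383, -386, 0]) {
  translate([0, 0, 358]) cube([273, 336, 27]);
  translate([13, 13, 0]) cylinder(h = 358, r = 13);
  translate([260, 13, 0]) cylinder(h = 358, r = 13);
  translate([13, 323, 0]) cylinder(h = 358, r = 13);
  translate([260, 323, 0]) cylinder(h = 358, r = 13);
}
translate([383, 556, 0]) {
  translate([0, 0, 358]) cube([273, 336, 27]);
  translate([13, 13, 0]) cylinder(h = 358, r = 13);
  translate([260, 13, 0]) cylinder(h = 358, r = 13);
  translate([13, 323, 0]) cylinder(h = 358, r = 13);
  translate([260, 323, 0]) cylinder(h = 358, r = 13);
}
translate([-323, 85, 0]) {
  translate([0, 0, 358]) cube([273, 336, 27]);
  translate([13, 13, 0]) cylinder(h = 358, r = 13);
  translate([260, 13, 0]) cylinder(h = 358, r = 13);
  translate([13, 323, 0]) cylinder(h = 358, r = 13);
  translate([260, 323, 0]) cylinder(h = 358, r = 13);
}
translate([1089, 85, 0]) {
  translate([0, 0, 358]) cube([273, 336, 27]);
  translate([13, 13, 0]) cylinder(h = 358, r = 13);
  translate([260, 13, 0]) cylinder(h = 358, r = 13);
  translate([13, 323, 0]) cylinder(h = 358, r = 13);
  translate([260, 323, 0]) cylinder(h = 358, r = 13);
}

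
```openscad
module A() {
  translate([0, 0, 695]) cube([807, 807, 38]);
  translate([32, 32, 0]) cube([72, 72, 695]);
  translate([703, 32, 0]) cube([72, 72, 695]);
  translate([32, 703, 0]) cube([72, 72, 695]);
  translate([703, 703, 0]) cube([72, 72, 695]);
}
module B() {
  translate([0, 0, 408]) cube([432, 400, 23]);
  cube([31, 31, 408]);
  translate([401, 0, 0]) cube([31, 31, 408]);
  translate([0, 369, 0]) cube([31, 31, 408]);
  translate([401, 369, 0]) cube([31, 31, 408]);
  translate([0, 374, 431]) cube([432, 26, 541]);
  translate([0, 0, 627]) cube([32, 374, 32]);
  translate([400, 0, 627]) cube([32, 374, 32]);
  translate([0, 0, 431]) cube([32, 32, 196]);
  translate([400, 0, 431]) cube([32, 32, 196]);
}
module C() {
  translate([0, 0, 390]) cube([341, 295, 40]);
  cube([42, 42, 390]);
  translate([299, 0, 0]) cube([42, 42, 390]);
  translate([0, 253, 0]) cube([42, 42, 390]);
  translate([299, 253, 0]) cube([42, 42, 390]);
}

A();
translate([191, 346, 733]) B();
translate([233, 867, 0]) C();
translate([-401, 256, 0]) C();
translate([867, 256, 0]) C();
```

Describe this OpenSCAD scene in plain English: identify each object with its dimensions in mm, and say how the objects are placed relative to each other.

A is a rectangular dining table. The top is 807×807×38 mm with its upper surface at z = 733 mm. It stands on four 72×72 mm square legs, each inset 32 mm from the nearest pair of top edges, running from the floor to the underside of the top.

B is a chair: 432×400 mm seat, 23 mm thick, top at z = 431 mm, on four 31 mm square corner legs flush with the seat edges. A 26 mm thick backrest slab spans the full seat width, extending 541 mm above the seat top, its back face flush with the seat's +y edge. Two armrests of 32×32 mm section run along each side from the seat's front edge to the front of the backrest, top faces 228 mm above the seat top and outer faces flush with the seat's x-edges; a 32×32 mm post under the front of each armrest stands on the seat at the front corner.

C is a simple wooden stool: a rectangular seat 341 mm (x) by 295 mm (y), 40 mm thick, top face at z = 430 mm, on four square legs, each 42×42 mm in cross-section. The legs rest on z = 0, each flush with a corner of the seat.

The chair is on top of the table. Three stools sit around the table at the +y, −x, +x sides.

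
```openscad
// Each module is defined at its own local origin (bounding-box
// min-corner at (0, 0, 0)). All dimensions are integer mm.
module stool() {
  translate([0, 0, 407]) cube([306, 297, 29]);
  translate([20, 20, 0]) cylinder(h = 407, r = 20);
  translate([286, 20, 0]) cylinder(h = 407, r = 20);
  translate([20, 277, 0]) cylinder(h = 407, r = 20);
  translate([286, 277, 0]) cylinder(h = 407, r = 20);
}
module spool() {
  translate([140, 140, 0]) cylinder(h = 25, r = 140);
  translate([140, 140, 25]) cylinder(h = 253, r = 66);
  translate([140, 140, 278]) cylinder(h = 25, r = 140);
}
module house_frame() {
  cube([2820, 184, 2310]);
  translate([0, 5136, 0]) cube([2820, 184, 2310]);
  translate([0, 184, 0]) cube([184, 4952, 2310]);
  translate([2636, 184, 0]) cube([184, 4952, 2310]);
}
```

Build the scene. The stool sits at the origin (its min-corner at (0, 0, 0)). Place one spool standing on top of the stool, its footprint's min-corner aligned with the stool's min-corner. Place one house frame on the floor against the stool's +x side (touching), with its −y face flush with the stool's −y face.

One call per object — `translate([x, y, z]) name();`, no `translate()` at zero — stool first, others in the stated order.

stool();
translate([0, 0, 436]) spool();
translate([306, 0, 0]) house_frame();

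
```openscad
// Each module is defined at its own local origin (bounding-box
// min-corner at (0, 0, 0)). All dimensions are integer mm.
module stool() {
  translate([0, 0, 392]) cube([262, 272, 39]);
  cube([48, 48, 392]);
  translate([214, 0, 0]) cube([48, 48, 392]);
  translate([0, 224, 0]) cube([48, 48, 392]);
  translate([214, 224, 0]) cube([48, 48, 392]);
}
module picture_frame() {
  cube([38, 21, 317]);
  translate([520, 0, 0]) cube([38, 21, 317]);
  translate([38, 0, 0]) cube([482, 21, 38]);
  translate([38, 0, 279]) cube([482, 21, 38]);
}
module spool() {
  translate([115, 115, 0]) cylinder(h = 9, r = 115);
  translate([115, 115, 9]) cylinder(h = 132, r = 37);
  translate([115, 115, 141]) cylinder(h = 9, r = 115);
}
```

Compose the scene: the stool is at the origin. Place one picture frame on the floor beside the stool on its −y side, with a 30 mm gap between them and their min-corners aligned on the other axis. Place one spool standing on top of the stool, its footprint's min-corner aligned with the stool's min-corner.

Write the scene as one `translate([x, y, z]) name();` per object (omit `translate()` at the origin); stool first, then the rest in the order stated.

stool();
translate([0, -51, 0]) picture_frame();
translate([0, 0, 431]) spool();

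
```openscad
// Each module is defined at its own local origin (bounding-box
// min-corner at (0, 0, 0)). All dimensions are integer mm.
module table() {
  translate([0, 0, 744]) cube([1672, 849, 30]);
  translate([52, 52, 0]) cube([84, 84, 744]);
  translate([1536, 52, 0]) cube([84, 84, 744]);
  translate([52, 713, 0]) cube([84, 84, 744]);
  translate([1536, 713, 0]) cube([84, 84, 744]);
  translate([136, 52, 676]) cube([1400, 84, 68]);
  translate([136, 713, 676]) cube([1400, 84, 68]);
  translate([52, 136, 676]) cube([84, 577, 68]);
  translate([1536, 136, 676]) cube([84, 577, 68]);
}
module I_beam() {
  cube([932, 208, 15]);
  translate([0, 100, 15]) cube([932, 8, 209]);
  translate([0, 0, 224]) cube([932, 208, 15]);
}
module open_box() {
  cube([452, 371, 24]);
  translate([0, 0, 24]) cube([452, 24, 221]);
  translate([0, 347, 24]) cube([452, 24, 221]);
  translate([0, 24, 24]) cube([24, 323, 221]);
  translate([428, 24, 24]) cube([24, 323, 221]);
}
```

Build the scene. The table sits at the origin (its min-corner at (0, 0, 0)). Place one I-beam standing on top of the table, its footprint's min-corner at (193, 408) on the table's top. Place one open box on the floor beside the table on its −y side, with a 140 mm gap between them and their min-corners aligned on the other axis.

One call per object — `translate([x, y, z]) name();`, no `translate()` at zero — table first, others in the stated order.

table();
translate([193, 408, 774]) I_beam();
translate([0, -511, 0]) open_box();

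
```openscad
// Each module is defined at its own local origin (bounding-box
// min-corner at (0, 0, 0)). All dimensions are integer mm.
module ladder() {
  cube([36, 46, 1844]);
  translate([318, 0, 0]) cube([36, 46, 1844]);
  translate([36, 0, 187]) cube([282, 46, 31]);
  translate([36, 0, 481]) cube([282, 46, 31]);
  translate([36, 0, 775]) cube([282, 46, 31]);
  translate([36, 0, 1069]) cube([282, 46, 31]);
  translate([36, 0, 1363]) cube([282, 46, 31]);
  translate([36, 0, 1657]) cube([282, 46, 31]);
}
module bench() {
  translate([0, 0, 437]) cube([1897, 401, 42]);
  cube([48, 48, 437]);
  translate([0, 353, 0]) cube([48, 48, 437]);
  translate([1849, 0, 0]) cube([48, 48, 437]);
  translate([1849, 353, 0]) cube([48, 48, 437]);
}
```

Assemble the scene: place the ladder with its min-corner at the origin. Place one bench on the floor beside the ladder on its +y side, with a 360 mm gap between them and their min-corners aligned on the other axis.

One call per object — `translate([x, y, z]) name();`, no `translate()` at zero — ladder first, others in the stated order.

ladder();
translate([0, 406, 0]) bench();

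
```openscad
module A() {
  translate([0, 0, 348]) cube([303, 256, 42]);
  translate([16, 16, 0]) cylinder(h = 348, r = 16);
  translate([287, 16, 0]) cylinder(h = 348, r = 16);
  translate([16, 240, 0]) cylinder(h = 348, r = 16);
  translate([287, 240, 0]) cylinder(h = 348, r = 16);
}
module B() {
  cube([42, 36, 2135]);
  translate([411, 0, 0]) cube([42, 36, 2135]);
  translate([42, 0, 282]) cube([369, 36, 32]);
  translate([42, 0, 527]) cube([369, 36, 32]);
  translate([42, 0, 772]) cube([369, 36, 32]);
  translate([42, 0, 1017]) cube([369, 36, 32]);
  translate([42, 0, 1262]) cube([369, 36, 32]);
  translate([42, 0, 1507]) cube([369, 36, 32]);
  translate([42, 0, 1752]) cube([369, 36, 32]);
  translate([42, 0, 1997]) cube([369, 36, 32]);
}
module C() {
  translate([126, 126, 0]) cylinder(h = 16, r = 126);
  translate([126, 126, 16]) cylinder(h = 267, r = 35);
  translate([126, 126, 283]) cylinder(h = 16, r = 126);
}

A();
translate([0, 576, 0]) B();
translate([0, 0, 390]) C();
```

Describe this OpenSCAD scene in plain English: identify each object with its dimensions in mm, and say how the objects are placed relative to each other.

A is a four-legged stool. The seat is 303×256 mm, 42 mm thick, top at z = 390 mm. It stands on four round legs, each 32 mm in diameter, from z = 0 to the seat underside, each leg's axis is inset half a diameter from the nearest pair of seat edges (so the leg's bounding box is flush with the corner).

B is a wooden ladder with two side rails of 42×36 mm section and 2135 mm height, set 453 mm apart overall. Between them run 8 rectangular rungs (36 mm deep, 32 mm thick), front faces flush with the rails' −y face. The bottom of the first rung is 282 mm above the floor and each subsequent rung is 245 mm higher than the one below.

C is a spool: two coaxial disc flanges of radius 126 mm and thickness 16 mm, joined by a core cylinder of radius 35 mm and height 267 mm. The lower flange rests on z = 0 and the three cylinders share a vertical axis.

The ladder is on the floor beside the stool on its +y side. The spool is on top of the stool.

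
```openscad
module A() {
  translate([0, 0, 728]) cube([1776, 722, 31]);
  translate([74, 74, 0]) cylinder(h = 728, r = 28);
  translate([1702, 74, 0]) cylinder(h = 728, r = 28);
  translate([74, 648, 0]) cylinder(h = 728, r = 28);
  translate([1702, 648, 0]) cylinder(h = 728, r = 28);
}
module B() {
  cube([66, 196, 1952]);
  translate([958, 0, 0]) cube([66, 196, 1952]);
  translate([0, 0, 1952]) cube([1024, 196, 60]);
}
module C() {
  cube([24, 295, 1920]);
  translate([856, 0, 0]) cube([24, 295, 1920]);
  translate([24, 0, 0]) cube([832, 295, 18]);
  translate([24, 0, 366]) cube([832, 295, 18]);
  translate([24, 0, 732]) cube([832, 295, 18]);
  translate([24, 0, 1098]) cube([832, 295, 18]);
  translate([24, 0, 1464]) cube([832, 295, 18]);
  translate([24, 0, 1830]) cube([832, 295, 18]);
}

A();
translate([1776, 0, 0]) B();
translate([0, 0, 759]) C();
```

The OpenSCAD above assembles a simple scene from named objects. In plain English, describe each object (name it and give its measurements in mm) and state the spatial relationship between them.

A is a table with a 1776×722 mm rectangular top, 31 mm thick, top surface at z = 759 mm, supported by four round legs of 56 mm diameter, each leg's bounding box inset 46 mm from the nearest pair of top edges, running from the floor.

B is a door frame. The clear opening is 892 mm wide and 1952 mm high. Two 66 mm wide jambs, 196 mm deep, stand either side of the opening from the floor to the top of the opening. A 60 mm thick head sits across the top of both jambs, spanning the full outside width of the frame.

C is a bookshelf 880 mm wide overall, 295 mm deep and 1920 mm tall. The two sides are 24 mm thick vertical panels. 6 horizontal shelves of 18 mm thickness span between the inner faces of the sides; the lowest shelf sits on the floor and shelves are stacked with a clear vertical gap of 348 mm between each pair.

The door frame is against the table's +x side, with their −y faces flush. The bookshelf is on top of the table.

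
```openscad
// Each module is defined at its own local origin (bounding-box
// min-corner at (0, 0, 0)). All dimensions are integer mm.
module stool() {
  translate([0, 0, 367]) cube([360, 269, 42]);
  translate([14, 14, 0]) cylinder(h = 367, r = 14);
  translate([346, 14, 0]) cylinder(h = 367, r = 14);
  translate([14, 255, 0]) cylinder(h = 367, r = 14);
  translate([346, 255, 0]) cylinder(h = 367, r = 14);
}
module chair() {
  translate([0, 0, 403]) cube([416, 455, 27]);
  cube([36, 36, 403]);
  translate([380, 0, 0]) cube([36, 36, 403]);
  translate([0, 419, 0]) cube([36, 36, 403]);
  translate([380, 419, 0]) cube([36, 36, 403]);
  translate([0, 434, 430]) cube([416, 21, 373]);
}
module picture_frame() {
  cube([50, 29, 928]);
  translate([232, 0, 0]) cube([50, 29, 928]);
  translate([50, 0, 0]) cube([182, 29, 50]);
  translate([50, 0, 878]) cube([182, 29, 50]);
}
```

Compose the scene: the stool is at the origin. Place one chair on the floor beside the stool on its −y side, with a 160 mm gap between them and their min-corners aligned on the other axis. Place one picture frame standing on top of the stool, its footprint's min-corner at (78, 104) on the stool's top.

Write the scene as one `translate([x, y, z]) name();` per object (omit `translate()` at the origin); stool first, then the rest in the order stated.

stool();
translate([0, -615, 0]) chair();
translate([78, 104, 409]) picture_frame();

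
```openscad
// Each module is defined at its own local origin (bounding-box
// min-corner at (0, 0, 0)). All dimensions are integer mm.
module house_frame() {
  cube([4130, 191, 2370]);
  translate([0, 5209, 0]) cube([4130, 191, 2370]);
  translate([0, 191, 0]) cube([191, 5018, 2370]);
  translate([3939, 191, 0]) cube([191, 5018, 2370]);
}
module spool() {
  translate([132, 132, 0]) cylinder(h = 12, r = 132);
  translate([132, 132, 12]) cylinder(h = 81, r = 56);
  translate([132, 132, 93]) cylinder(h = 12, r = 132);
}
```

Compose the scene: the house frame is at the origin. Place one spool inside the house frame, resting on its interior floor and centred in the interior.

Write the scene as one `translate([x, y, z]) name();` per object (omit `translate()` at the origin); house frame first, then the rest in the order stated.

house_frame();
translate([1933, 2568, 0]) spool();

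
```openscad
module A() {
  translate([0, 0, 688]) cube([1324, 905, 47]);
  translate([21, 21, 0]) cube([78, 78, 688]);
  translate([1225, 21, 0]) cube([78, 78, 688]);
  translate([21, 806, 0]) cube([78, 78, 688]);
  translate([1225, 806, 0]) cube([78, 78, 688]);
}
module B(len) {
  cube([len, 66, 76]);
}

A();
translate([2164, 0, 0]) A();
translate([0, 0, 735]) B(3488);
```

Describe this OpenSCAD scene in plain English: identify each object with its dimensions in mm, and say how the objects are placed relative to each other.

A is a table: top 1324 mm (x) × 905 mm (y), 47 mm thick, upper face at z = 735 mm, on four 78×78 mm square legs, each inset 21 mm from the nearest pair of top edges, running from z = 0 to the bottom of the top.

B is a rectangular beam 3488 mm long (x), 66 mm deep (y), 76 mm thick (z).

The beam spans the tops of two tables placed 840 mm apart, resting at z = 735 mm.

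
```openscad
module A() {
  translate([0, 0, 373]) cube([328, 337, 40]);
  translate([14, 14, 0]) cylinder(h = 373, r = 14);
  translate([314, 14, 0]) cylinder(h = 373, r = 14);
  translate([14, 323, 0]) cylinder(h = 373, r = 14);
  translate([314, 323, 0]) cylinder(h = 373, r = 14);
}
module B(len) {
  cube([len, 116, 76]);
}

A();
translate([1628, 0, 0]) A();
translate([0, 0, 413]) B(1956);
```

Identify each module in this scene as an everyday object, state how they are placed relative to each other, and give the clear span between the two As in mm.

A is a stool. B is a beam. A beam spans the tops of two stools. The clear span between the two stools is 1300 mm.

Second stool starts at x = 1628; first ends at x = 328; clear span = 1628 − 328 = 1300 mm.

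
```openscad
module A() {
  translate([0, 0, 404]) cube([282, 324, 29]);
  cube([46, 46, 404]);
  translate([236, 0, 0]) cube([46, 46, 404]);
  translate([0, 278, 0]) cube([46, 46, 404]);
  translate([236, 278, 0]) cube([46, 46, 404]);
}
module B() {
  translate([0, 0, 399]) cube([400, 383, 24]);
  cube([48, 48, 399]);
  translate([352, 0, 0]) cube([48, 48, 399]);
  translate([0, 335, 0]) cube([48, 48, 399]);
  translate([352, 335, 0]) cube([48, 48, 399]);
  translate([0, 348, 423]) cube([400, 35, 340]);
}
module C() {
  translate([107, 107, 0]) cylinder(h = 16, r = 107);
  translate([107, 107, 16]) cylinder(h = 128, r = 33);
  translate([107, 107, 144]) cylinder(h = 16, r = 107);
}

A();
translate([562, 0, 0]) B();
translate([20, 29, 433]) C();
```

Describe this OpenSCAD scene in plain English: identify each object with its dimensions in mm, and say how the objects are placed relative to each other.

A is a simple wooden stool: a rectangular seat 282 mm (x) by 324 mm (y), 29 mm thick, top face at z = 433 mm, on four square legs, each 46×46 mm in cross-section. The legs rest on z = 0, each flush with a corner of the seat.

B is a chair: 400×383 mm seat, 24 mm thick, top at z = 423 mm, on four 48 mm square corner legs flush with the seat edges. A 35 mm thick backrest slab spans the full seat width, extending 340 mm above the seat top, its back face flush with the seat's +y edge.

C is a spool: two coaxial disc flanges of radius 107 mm and thickness 16 mm, joined by a core cylinder of radius 33 mm and height 128 mm. The lower flange rests on z = 0 and the three cylinders share a vertical axis.

The chair is on the floor beside the stool on its +x side. The spool is on top of the stool.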